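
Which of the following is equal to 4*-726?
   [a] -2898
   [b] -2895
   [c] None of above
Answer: c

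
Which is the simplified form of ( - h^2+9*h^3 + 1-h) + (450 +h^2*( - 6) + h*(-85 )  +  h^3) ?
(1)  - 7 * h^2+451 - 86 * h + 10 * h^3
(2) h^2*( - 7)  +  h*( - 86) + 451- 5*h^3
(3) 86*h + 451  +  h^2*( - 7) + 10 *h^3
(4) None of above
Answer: 1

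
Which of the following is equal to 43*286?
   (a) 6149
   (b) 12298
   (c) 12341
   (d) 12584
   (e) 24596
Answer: b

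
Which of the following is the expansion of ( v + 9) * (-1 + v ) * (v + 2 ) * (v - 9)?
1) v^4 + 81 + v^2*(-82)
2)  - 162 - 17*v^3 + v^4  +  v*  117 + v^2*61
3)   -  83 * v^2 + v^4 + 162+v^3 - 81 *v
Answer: 3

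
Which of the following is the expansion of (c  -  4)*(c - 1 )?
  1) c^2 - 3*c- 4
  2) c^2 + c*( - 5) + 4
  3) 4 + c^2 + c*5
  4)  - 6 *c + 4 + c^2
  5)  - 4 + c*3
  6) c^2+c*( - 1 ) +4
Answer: 2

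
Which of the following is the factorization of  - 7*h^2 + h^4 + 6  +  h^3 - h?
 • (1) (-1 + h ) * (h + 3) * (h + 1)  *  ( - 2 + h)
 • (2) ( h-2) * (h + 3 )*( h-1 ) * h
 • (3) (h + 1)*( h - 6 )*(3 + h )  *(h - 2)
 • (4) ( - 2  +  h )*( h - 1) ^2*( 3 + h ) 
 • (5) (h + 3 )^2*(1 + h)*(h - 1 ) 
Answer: 1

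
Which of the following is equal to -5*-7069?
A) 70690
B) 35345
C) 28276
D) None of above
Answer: B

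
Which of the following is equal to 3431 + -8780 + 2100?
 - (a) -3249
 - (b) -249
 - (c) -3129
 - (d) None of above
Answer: a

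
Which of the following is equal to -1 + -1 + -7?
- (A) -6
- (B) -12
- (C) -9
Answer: C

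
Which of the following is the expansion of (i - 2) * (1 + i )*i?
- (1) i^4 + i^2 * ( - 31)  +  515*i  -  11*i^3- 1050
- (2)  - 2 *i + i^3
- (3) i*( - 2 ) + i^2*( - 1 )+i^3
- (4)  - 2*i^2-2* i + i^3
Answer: 3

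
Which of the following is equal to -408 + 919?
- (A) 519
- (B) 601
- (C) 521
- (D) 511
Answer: D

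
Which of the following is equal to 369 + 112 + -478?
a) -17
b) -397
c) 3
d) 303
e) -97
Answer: c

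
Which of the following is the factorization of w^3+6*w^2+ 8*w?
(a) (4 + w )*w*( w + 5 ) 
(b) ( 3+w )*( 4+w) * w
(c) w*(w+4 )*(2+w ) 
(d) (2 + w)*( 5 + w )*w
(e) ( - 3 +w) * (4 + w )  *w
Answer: c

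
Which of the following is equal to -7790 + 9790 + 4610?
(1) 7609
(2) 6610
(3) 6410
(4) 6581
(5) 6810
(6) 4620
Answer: 2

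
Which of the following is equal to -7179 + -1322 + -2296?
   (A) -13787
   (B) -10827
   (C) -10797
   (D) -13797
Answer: C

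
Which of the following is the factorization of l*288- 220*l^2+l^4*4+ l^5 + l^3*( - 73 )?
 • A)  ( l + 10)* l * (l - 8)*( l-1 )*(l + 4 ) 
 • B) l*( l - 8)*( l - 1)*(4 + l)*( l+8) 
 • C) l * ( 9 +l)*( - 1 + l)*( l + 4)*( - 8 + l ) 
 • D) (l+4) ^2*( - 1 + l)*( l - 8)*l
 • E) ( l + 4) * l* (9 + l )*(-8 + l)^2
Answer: C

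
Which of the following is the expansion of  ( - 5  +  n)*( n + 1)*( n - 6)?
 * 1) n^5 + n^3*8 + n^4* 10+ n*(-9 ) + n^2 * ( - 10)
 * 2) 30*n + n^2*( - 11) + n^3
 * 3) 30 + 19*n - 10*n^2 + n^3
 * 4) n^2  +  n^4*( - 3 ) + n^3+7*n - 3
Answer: 3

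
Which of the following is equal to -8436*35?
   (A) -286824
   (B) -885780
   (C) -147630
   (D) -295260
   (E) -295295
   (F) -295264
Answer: D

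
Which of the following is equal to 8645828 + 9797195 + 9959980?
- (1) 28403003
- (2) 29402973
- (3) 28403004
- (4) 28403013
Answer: 1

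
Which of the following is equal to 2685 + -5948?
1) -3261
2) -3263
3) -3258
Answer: 2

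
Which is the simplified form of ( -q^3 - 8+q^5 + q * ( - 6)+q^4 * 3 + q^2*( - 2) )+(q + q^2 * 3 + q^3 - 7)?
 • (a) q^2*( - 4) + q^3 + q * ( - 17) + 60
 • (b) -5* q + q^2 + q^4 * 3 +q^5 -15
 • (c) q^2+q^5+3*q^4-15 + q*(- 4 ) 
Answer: b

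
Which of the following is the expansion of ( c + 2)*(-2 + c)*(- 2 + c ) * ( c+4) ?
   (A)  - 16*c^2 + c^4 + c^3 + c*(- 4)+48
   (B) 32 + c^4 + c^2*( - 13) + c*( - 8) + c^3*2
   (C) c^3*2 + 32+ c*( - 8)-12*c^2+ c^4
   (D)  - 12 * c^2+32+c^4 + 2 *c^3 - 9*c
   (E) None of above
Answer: C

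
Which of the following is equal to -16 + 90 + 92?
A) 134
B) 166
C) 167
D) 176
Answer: B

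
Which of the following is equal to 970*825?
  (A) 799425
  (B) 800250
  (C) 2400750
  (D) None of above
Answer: B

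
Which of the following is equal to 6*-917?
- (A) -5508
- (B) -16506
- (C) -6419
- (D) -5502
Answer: D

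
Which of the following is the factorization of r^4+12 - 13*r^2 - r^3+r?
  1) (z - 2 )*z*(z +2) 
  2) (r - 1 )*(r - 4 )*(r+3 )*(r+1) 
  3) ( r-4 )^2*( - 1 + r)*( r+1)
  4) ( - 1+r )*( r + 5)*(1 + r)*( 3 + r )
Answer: 2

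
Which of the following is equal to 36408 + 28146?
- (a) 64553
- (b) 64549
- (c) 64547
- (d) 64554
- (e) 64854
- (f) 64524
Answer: d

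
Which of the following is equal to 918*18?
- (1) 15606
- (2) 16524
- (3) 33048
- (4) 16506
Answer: 2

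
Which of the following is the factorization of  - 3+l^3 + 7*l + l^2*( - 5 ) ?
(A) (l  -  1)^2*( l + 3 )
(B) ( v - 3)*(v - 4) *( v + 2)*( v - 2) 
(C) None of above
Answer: C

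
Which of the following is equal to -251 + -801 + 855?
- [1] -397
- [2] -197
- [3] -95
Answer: 2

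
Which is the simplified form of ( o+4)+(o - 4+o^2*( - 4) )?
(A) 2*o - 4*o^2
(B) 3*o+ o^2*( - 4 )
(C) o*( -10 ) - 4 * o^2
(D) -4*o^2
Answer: A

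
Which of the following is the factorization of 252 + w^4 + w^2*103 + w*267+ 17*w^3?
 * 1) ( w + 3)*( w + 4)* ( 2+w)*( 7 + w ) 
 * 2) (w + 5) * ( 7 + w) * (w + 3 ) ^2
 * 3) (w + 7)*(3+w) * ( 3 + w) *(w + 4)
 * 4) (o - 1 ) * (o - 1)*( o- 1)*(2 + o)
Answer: 3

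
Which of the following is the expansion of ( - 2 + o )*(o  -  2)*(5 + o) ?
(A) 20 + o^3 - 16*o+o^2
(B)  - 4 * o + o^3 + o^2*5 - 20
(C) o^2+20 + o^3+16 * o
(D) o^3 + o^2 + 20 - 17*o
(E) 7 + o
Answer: A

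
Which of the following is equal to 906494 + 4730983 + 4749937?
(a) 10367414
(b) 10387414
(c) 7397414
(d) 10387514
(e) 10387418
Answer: b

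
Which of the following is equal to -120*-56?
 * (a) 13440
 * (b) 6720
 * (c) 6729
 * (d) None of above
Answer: b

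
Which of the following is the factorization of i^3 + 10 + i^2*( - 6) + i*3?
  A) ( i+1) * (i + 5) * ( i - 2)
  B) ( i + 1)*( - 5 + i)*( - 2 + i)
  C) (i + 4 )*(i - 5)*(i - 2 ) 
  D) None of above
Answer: B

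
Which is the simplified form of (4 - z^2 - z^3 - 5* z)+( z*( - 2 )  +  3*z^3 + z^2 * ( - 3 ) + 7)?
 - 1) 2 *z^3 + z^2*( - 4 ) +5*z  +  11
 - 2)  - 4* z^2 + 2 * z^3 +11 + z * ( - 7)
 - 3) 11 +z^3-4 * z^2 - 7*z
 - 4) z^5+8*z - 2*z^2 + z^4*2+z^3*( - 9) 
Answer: 2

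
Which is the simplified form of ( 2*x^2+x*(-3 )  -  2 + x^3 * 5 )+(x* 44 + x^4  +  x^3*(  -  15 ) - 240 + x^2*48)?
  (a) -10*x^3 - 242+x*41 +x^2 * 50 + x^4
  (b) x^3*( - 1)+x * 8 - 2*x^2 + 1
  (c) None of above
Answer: a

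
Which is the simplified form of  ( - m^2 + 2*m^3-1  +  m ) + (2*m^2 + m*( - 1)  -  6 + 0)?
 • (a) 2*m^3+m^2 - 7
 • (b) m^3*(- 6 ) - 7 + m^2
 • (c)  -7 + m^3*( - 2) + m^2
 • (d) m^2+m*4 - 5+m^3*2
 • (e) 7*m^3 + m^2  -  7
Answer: a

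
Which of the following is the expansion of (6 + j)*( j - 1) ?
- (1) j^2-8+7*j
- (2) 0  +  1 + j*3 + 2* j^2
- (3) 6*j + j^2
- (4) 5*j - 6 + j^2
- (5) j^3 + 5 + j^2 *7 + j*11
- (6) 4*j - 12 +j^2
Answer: 4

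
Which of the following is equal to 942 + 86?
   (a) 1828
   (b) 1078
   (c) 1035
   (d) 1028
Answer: d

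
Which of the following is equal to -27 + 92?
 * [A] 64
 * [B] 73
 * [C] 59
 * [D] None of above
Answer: D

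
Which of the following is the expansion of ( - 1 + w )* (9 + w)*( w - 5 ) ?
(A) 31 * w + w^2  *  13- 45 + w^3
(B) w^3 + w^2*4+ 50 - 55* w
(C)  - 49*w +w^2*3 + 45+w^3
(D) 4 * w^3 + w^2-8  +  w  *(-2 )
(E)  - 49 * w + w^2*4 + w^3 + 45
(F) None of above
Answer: C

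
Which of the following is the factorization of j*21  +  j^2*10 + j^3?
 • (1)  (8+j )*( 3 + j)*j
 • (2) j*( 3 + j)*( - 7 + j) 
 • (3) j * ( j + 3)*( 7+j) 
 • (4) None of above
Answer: 3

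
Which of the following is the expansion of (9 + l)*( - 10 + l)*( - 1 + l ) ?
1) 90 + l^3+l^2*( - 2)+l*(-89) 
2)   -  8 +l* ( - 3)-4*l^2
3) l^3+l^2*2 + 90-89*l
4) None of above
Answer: 1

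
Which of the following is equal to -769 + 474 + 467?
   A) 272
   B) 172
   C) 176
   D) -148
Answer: B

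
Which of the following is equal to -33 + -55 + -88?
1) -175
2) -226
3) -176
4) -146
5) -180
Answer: 3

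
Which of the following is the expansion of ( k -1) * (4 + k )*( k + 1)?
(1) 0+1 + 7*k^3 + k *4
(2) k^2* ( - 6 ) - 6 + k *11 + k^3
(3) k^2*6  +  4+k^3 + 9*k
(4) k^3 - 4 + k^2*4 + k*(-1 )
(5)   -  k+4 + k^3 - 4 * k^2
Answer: 4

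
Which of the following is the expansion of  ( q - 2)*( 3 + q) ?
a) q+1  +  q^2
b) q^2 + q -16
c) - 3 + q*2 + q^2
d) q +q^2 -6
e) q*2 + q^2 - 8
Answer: d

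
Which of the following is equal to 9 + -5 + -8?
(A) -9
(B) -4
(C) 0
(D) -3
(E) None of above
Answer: B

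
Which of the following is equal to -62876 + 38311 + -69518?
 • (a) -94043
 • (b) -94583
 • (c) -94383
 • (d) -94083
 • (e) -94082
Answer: d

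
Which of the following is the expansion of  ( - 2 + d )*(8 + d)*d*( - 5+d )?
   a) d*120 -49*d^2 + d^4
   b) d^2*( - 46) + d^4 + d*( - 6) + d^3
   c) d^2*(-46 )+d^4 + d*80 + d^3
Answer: c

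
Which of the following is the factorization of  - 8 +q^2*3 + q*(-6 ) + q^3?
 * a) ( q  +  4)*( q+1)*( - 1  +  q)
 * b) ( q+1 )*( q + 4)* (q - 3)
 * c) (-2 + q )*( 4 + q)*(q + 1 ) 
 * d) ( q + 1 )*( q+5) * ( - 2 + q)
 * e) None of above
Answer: c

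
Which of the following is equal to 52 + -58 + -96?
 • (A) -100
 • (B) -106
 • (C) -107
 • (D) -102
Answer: D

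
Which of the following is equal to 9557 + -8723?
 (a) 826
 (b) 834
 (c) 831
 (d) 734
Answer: b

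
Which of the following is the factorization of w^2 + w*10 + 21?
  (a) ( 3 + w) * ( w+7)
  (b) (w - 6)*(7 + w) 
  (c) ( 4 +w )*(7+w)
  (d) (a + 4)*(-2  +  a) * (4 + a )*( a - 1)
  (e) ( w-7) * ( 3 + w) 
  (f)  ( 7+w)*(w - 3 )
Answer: a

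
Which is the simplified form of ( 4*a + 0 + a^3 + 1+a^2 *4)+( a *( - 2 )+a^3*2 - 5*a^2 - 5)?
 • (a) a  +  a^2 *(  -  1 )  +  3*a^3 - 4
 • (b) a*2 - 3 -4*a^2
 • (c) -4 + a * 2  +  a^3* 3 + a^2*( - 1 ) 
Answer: c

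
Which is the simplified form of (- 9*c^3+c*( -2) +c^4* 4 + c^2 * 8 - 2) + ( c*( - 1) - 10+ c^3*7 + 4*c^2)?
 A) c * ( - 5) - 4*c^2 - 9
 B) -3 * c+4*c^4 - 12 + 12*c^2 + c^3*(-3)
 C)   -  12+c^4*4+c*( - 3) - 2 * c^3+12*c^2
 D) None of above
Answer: C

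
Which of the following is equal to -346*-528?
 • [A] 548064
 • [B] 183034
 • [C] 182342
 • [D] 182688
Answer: D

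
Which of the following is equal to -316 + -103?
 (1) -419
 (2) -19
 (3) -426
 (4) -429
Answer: 1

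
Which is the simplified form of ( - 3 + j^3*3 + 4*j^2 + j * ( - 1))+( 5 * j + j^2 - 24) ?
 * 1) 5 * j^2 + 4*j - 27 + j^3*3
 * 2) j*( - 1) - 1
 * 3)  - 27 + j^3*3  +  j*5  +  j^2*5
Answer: 1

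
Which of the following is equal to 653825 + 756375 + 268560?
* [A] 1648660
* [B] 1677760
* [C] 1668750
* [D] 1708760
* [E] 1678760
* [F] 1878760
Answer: E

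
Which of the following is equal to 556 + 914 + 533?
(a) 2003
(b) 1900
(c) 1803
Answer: a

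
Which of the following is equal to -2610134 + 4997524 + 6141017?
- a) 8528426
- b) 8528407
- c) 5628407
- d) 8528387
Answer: b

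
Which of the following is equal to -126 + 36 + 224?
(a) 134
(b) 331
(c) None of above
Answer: a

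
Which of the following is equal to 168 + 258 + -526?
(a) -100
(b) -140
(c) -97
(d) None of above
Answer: a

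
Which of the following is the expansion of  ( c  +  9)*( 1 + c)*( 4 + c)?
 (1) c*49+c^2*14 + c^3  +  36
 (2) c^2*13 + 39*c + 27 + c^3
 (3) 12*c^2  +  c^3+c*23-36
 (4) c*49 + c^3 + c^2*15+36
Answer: 1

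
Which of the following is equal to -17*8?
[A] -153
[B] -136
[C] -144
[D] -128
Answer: B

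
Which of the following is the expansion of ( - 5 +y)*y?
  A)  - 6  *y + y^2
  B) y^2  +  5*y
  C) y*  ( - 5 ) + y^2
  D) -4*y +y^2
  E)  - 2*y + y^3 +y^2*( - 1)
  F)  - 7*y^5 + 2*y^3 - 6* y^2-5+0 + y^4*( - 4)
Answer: C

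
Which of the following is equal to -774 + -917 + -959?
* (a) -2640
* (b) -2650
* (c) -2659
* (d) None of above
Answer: b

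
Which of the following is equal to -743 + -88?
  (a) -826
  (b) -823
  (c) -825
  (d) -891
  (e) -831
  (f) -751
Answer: e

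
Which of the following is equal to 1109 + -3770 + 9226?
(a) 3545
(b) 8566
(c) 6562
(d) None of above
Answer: d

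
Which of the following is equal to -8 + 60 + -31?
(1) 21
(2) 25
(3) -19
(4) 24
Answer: 1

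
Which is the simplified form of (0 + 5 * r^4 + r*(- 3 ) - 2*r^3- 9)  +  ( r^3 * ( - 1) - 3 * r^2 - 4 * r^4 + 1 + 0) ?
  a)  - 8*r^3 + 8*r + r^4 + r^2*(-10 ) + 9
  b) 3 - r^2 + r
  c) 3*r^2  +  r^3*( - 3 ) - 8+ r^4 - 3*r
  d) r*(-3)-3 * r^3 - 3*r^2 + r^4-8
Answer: d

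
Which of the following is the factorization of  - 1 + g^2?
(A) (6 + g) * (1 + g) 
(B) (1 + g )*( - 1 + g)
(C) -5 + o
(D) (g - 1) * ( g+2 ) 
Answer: B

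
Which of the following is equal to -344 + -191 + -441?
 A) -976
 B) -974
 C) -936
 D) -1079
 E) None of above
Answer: A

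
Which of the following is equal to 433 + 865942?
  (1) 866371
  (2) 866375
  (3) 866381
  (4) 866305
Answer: 2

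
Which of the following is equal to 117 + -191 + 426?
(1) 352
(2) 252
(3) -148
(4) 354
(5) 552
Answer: 1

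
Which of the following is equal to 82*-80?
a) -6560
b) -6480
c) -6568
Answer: a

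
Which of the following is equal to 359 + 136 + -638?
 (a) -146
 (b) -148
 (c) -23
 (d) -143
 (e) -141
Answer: d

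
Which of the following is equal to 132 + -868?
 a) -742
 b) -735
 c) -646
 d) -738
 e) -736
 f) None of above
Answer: e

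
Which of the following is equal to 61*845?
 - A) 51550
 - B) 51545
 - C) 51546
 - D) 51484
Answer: B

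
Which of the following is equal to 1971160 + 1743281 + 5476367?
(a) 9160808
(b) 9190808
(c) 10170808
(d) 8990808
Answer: b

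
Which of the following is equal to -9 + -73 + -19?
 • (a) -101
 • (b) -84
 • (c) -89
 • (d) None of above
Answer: a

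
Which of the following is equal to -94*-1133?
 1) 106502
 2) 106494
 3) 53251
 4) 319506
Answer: 1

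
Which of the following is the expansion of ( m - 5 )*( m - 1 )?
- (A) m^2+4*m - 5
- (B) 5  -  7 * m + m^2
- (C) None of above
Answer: C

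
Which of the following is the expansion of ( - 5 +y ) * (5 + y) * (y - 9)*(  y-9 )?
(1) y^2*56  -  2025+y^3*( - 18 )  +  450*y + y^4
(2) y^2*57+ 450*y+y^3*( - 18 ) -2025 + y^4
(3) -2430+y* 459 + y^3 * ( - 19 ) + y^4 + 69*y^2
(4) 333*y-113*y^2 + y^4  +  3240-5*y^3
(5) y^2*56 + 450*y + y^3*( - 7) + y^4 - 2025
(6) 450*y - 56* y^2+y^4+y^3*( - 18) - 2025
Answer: 1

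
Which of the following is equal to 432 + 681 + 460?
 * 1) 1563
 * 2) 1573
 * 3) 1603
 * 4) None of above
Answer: 2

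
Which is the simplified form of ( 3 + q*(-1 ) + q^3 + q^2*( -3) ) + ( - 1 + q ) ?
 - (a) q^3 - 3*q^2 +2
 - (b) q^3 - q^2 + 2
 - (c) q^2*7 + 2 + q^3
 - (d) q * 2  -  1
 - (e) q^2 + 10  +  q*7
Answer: a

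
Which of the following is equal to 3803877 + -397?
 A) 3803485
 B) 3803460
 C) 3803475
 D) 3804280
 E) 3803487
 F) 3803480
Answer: F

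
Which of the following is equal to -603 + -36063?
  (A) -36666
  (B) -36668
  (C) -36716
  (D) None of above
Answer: A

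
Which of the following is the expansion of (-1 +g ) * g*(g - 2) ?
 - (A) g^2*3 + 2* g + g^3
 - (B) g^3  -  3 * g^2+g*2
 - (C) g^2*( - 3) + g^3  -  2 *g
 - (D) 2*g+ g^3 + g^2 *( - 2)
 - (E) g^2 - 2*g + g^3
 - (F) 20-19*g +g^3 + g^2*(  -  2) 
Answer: B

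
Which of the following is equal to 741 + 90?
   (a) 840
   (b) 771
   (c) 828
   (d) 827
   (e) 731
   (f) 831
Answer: f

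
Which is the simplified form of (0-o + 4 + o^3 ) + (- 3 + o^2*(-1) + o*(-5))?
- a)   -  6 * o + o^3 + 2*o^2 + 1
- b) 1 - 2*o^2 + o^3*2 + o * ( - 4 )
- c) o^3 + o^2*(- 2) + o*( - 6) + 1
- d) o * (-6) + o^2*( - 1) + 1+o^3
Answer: d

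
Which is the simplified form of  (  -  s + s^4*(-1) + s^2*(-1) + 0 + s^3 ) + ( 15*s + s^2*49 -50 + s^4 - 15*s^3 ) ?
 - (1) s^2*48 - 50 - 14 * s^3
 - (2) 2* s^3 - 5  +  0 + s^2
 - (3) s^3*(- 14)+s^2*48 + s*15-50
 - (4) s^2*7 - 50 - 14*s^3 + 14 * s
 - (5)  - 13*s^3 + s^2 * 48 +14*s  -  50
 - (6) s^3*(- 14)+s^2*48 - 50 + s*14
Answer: 6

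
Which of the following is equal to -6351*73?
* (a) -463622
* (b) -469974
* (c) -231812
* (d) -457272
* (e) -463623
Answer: e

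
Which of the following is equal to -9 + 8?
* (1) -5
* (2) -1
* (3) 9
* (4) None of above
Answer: 2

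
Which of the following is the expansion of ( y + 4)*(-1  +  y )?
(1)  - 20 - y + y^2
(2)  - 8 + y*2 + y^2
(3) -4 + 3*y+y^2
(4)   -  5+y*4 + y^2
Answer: 3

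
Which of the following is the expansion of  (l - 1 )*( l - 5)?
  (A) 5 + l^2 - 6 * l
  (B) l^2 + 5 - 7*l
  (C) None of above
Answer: A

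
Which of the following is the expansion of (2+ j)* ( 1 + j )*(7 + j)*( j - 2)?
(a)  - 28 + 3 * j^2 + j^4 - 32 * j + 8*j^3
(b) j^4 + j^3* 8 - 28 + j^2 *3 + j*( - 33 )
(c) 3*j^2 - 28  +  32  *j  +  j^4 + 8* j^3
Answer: a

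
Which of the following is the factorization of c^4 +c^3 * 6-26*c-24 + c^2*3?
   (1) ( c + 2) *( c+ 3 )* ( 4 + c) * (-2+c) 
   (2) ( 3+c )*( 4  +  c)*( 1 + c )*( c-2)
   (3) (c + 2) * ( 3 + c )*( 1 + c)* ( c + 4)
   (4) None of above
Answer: 2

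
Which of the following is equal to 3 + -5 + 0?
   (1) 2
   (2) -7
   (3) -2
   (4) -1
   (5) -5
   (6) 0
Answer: 3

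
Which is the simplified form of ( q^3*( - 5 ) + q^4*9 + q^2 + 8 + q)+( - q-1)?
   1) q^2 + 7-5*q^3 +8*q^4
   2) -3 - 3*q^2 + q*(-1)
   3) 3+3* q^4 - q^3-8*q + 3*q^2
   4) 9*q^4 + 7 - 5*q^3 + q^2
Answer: 4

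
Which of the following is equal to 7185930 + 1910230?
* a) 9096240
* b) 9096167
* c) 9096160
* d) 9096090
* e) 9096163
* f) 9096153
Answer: c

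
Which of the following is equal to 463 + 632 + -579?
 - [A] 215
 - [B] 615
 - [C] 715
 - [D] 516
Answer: D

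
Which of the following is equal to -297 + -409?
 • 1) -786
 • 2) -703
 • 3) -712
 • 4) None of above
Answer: 4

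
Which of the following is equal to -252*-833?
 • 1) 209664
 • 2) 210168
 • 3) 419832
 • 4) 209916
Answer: 4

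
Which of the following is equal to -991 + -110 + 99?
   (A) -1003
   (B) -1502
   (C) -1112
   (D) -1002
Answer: D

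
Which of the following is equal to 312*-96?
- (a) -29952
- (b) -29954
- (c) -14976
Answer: a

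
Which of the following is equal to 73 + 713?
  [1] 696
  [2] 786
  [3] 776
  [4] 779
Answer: 2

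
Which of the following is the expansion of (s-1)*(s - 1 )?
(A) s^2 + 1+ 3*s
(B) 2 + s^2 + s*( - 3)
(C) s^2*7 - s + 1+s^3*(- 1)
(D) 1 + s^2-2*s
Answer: D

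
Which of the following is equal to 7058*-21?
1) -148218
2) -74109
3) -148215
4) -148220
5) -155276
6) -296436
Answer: 1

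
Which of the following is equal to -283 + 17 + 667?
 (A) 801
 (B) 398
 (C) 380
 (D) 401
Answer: D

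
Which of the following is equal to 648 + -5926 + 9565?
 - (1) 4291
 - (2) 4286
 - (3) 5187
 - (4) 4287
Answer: 4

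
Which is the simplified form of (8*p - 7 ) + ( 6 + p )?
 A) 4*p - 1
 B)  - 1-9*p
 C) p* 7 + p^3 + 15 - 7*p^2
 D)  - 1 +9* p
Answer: D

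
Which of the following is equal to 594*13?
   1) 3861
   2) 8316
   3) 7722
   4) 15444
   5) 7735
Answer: 3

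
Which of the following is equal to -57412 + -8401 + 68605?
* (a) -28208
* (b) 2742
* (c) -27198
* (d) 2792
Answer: d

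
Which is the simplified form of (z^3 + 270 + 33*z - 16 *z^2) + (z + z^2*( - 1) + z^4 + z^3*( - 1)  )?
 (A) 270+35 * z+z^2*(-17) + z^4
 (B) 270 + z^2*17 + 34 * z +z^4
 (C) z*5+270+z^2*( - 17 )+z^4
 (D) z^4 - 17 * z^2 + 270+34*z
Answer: D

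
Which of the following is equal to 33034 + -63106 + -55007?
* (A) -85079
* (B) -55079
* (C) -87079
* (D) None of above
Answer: A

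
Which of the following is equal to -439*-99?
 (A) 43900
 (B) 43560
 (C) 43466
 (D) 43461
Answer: D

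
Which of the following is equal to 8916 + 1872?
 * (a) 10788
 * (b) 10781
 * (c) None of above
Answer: a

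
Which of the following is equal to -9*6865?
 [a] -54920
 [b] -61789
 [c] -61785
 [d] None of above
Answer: c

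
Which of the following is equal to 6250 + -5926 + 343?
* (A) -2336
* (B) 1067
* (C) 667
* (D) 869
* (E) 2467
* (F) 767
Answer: C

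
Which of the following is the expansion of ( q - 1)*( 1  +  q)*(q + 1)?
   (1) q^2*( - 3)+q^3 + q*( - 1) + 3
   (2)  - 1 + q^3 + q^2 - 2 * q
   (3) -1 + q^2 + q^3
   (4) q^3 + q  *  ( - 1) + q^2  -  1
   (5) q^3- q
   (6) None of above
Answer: 4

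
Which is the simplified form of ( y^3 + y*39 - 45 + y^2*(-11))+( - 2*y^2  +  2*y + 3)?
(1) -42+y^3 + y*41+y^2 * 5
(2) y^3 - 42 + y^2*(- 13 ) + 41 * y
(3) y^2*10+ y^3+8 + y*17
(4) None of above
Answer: 2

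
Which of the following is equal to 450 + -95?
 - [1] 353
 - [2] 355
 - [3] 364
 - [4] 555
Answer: 2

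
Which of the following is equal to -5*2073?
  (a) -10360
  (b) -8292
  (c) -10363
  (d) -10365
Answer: d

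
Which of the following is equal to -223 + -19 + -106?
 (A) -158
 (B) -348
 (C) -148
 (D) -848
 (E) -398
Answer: B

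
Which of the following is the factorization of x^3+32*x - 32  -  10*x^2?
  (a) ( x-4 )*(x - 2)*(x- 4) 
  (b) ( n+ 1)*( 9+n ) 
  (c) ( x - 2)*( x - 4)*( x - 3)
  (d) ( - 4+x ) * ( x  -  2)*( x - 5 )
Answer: a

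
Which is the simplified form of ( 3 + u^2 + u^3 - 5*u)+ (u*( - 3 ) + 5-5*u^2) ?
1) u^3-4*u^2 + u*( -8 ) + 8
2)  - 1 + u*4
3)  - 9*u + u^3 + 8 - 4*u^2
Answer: 1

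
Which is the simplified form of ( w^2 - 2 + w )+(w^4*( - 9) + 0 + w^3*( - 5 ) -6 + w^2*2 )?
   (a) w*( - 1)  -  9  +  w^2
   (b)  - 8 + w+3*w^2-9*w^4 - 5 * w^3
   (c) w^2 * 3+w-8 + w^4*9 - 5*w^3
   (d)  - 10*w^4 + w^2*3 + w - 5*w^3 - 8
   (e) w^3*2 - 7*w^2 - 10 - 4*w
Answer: b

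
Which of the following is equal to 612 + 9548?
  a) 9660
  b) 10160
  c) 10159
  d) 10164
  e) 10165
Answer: b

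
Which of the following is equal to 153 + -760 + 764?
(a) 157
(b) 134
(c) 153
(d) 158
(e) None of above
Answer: a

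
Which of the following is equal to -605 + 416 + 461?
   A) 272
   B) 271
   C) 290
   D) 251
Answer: A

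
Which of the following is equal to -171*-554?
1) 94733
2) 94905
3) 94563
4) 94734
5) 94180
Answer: 4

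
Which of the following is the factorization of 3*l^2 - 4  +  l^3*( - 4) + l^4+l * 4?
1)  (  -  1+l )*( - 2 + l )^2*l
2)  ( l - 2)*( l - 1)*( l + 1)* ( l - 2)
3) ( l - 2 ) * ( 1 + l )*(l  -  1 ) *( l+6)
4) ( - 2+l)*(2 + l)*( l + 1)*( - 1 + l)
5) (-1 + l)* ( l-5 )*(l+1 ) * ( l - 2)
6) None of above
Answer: 2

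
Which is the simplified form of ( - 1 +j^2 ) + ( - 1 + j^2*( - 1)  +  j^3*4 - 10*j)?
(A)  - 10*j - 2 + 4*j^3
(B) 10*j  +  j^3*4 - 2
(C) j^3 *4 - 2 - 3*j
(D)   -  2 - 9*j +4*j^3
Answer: A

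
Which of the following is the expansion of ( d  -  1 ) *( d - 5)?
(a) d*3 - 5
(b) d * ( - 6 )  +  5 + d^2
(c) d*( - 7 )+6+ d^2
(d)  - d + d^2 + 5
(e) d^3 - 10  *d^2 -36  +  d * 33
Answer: b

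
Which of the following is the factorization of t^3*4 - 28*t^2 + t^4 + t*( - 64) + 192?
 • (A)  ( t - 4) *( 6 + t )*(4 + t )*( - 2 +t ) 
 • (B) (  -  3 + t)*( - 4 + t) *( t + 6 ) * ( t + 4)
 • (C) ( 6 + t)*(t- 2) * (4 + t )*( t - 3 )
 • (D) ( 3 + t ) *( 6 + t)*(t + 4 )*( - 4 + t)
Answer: A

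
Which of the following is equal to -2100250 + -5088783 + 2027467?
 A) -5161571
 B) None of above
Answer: B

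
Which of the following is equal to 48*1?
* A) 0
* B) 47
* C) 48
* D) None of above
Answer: C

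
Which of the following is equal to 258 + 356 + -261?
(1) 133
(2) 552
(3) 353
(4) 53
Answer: 3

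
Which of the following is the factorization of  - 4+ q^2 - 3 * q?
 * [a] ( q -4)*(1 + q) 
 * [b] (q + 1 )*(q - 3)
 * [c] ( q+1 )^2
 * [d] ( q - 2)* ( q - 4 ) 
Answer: a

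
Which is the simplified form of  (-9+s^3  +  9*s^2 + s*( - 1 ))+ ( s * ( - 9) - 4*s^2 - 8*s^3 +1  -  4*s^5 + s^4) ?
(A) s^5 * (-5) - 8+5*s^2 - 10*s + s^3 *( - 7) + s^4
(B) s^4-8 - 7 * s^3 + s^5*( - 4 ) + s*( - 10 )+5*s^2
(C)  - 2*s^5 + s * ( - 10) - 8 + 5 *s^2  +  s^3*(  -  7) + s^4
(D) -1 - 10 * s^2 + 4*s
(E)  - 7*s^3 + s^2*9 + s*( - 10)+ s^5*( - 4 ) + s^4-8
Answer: B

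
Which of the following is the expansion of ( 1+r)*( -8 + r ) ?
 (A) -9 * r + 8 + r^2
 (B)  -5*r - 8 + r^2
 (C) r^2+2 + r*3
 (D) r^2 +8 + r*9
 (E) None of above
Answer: E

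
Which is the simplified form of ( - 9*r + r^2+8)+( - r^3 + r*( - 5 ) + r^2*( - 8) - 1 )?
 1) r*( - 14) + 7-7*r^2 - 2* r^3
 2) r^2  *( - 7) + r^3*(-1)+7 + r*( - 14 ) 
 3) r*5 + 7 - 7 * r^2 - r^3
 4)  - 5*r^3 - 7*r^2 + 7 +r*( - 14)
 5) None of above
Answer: 2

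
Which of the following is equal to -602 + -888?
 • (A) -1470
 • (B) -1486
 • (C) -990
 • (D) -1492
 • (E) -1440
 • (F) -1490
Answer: F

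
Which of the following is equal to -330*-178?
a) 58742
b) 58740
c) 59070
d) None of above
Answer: b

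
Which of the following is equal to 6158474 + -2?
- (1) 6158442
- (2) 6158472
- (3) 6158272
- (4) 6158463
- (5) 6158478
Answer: 2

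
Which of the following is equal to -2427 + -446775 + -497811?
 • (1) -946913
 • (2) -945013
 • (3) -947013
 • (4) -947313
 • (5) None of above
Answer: 3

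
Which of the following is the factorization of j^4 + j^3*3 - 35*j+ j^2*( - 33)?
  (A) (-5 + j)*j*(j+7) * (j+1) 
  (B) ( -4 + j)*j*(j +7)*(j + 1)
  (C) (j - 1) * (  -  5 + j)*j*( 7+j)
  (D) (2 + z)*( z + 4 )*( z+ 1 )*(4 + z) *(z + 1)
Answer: A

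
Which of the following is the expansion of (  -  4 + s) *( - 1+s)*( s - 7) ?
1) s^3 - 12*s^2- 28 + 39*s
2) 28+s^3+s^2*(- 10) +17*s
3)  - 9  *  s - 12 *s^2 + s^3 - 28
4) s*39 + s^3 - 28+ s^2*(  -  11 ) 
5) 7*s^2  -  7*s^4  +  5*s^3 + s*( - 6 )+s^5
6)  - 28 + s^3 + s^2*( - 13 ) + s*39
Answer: 1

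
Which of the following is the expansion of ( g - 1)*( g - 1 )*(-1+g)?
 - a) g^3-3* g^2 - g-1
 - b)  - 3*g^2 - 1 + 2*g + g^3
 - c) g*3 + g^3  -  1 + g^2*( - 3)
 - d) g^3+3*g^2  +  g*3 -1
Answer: c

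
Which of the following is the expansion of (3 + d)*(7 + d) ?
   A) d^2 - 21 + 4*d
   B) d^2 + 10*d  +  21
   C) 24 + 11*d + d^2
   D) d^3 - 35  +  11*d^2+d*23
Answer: B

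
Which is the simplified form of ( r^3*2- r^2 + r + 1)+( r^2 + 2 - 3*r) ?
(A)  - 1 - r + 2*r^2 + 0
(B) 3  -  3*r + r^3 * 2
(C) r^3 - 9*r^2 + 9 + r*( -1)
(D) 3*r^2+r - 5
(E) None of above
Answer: E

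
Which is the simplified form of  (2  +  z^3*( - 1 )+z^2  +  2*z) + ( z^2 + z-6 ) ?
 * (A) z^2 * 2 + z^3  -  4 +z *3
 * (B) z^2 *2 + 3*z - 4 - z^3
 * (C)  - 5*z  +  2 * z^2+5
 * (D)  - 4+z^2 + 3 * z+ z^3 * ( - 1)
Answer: B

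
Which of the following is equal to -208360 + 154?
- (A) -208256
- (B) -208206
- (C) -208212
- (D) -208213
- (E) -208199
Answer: B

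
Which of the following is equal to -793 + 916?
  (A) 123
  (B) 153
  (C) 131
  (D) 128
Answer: A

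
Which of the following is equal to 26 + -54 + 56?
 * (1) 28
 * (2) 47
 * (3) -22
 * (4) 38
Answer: 1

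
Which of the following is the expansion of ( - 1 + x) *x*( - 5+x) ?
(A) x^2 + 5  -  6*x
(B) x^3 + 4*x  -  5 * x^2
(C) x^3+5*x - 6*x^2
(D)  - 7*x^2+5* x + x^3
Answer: C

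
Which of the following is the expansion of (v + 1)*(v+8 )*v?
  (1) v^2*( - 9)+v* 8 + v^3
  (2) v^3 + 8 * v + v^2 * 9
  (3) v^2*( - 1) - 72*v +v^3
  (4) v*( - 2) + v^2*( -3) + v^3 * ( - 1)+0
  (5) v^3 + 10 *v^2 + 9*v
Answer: 2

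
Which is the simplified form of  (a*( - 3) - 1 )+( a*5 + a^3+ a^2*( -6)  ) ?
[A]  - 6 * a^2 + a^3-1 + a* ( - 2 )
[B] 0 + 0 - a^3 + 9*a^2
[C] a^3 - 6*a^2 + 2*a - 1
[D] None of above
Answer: C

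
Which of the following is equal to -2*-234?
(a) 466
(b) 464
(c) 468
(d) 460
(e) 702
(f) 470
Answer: c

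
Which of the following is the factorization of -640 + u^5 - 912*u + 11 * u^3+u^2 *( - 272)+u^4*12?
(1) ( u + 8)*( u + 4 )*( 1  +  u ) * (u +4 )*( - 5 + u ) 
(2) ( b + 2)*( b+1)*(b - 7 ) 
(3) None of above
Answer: 1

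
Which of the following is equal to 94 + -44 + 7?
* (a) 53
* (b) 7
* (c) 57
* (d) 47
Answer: c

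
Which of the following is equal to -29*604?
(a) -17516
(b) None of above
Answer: a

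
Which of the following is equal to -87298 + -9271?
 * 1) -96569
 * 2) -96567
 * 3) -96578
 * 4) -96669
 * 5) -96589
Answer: 1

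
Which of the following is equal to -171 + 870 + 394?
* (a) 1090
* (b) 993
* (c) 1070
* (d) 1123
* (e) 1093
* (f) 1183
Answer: e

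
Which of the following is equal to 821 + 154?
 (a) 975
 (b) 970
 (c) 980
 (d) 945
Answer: a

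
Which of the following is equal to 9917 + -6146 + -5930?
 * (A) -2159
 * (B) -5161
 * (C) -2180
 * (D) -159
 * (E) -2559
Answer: A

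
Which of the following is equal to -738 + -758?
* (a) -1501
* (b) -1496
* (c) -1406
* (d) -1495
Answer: b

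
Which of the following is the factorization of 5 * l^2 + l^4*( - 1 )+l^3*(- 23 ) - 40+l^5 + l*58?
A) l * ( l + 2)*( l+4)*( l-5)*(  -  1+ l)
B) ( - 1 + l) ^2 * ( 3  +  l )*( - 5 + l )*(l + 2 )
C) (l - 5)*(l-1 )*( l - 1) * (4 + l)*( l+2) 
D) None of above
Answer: C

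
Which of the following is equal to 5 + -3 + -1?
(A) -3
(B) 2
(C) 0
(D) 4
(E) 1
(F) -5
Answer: E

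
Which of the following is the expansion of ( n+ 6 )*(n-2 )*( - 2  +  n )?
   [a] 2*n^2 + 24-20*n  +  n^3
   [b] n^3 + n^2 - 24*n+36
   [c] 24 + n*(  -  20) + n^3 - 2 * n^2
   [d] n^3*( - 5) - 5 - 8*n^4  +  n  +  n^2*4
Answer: a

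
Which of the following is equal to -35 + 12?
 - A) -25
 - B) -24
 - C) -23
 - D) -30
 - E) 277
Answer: C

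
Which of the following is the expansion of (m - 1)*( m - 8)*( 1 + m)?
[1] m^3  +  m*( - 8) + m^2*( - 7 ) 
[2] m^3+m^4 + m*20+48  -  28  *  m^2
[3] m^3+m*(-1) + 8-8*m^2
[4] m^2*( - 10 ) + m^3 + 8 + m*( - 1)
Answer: 3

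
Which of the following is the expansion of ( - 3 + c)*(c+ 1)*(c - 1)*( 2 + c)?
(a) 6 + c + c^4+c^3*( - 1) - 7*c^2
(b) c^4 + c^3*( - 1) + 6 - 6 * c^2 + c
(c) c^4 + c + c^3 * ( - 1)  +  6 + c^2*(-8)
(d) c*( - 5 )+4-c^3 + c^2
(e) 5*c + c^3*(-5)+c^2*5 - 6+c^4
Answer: a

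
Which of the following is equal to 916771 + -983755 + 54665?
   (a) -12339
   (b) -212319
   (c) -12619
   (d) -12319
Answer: d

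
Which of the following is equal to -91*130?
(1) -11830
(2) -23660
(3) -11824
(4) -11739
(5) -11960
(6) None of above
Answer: 1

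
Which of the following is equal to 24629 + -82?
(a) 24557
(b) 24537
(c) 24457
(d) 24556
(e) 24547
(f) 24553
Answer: e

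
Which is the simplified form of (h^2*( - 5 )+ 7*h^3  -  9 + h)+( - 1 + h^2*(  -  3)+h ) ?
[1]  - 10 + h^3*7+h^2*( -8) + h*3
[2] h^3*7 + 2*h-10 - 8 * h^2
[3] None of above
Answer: 2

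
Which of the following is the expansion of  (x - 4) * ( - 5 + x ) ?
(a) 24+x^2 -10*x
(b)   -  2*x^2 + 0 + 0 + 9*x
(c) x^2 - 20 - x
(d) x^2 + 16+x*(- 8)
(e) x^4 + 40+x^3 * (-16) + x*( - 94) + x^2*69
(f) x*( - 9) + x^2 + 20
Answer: f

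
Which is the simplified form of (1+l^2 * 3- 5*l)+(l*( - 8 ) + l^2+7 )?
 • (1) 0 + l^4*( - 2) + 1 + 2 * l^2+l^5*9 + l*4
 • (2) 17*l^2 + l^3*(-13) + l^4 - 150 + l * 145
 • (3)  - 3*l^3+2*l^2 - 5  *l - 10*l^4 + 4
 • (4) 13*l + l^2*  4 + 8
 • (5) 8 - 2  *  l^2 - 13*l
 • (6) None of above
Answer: 6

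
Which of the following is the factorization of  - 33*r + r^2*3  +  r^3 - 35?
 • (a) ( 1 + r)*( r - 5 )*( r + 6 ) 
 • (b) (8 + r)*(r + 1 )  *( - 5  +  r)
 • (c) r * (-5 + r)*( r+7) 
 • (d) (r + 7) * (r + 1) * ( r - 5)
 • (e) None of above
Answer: d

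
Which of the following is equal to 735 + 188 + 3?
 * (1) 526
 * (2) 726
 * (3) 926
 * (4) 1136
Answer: 3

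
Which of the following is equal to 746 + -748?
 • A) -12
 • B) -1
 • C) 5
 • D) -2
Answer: D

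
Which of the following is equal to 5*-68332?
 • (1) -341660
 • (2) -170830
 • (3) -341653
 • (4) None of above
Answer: 1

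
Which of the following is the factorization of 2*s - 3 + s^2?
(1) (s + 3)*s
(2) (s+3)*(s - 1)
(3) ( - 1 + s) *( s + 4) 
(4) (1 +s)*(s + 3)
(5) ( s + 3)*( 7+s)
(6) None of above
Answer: 2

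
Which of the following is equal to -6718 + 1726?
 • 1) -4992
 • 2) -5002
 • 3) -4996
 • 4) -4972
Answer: 1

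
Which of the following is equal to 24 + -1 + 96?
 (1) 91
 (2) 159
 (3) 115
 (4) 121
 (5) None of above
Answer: 5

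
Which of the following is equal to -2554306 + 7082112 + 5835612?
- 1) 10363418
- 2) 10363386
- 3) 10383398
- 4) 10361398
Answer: 1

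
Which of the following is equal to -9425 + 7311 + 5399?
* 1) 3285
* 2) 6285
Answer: 1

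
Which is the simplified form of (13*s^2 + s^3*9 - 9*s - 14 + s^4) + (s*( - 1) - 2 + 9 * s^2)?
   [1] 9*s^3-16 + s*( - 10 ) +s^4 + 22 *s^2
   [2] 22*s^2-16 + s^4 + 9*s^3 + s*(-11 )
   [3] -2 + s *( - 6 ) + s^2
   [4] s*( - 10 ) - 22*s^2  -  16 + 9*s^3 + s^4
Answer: 1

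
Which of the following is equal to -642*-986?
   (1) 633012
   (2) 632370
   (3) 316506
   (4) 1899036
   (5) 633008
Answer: 1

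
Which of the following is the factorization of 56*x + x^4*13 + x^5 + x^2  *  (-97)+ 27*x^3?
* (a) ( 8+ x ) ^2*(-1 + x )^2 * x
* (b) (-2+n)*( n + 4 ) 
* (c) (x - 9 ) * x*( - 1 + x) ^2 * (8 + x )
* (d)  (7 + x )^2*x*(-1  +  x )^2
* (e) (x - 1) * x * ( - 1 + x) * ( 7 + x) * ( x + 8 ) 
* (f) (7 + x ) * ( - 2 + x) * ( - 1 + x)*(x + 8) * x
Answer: e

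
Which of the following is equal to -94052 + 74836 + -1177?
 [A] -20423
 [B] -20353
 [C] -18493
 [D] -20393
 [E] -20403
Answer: D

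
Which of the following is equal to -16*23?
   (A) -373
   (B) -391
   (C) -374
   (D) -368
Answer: D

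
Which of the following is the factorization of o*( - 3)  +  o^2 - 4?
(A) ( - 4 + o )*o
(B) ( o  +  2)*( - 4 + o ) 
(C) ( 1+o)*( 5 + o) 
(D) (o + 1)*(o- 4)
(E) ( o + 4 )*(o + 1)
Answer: D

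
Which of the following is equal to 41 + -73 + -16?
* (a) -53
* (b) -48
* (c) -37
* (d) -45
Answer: b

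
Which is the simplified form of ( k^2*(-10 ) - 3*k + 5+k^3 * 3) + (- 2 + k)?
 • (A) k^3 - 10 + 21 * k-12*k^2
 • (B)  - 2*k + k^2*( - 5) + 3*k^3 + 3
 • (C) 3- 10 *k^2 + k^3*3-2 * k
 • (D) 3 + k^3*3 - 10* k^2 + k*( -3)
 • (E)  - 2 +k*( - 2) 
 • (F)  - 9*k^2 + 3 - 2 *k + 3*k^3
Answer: C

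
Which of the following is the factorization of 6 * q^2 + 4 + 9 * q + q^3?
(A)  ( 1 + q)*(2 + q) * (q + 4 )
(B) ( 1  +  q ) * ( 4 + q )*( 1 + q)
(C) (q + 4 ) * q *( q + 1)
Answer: B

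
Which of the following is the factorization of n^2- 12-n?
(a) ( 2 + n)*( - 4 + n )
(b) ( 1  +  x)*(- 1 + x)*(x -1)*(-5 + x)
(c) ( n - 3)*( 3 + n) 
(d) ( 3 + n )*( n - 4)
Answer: d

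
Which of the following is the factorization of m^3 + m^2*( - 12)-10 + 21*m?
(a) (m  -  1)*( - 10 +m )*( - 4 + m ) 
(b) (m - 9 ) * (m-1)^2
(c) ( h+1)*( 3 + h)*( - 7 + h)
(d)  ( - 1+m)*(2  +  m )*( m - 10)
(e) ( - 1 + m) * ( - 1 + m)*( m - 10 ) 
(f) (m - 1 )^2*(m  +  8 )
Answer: e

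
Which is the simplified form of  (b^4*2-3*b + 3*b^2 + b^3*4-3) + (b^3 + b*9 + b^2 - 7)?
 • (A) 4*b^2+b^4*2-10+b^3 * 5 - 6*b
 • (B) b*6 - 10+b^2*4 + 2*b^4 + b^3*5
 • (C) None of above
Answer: B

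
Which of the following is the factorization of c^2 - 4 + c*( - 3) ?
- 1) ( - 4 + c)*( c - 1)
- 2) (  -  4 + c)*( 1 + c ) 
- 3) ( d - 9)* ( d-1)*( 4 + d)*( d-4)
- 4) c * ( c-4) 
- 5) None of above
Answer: 2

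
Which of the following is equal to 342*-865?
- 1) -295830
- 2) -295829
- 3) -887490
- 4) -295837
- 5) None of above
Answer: 1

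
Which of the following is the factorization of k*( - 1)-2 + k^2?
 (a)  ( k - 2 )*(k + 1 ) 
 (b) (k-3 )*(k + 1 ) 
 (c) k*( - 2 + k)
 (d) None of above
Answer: a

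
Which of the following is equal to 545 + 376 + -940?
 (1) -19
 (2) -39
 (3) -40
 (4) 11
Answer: 1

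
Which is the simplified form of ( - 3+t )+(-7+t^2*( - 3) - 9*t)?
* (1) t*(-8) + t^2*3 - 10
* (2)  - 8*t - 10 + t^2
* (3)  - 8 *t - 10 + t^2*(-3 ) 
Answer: 3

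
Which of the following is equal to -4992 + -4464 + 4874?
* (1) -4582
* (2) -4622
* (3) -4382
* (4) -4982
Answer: 1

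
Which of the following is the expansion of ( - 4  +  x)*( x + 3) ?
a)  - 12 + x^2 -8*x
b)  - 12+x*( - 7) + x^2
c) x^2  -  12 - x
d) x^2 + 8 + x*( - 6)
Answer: c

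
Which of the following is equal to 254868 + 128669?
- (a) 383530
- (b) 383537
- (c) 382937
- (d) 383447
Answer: b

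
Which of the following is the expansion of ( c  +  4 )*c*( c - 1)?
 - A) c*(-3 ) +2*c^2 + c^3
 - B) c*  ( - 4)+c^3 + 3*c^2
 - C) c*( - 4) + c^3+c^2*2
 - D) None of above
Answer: B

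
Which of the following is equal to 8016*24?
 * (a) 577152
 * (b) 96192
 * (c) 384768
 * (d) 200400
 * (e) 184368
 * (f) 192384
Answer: f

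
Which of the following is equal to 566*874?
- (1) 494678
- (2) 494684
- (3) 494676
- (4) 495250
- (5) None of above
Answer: 2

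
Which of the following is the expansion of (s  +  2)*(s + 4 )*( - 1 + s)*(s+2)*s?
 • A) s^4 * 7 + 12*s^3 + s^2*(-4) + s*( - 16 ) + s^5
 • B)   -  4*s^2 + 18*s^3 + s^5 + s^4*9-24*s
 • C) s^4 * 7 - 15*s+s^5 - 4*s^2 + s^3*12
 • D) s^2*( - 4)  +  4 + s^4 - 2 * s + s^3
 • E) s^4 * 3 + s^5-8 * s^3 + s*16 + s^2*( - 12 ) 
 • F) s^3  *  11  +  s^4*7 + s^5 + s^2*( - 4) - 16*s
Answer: A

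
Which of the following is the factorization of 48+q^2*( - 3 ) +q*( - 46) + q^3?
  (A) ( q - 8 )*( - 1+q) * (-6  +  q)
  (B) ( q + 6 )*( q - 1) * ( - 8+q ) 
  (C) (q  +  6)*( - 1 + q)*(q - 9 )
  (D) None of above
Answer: B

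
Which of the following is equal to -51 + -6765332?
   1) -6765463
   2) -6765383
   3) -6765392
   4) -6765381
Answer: 2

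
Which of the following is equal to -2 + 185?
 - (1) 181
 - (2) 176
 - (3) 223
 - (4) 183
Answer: 4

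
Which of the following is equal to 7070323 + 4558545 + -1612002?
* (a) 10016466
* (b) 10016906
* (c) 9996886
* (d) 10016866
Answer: d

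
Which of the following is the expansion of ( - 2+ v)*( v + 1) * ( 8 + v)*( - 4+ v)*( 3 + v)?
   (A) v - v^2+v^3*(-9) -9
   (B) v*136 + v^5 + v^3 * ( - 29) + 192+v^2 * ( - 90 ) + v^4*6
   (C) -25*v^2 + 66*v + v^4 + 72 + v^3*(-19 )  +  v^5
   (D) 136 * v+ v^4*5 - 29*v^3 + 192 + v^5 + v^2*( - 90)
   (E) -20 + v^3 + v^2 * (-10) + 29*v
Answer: B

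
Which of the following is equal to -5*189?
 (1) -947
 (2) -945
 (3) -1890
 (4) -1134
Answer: 2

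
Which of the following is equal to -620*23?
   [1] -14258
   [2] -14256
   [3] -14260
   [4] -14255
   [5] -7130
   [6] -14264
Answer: 3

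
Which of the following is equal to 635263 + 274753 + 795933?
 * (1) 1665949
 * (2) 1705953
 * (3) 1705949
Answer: 3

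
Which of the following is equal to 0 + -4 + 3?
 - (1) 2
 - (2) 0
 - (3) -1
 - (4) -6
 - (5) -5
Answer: 3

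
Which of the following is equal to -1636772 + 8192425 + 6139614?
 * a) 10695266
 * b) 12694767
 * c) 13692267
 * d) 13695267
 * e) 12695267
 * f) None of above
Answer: e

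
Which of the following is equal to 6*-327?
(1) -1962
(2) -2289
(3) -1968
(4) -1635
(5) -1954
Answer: 1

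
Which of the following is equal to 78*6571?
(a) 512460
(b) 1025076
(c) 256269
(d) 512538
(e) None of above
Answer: d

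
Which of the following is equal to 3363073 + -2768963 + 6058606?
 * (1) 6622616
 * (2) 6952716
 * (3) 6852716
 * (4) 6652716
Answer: 4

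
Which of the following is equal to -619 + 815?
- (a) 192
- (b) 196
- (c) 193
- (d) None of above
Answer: b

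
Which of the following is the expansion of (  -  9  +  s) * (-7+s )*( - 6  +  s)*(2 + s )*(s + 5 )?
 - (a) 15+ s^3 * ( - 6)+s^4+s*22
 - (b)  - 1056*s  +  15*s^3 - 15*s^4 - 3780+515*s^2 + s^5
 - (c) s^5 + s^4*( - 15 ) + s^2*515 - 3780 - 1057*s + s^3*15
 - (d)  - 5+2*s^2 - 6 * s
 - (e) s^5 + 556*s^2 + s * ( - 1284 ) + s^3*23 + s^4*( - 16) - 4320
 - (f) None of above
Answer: b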